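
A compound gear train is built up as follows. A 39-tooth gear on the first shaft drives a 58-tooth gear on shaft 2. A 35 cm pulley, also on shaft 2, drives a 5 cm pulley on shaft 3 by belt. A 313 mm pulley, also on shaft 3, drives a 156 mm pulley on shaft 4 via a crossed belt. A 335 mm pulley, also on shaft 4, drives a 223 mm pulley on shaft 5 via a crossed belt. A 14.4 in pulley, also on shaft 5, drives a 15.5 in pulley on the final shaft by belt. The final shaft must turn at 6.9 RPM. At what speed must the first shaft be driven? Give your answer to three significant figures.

0.524 RPM

Overall ratio R = 1.4872 × 0.14286 × 0.4984 × 0.66567 × 1.0764 = 0.075871.
Required input speed = output speed × R = 6.9 × 0.075871 = 0.52351 RPM.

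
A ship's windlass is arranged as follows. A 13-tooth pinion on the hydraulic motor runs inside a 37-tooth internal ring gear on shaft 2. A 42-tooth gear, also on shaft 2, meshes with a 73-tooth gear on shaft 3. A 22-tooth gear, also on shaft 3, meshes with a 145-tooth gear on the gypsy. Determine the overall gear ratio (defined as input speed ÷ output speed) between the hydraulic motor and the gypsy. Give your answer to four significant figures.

32.60

Each stage contributes driven/driver: internal gear 37/13 = 2.8462, gear mesh 73/42 = 1.7381, gear mesh 145/22 = 6.5909.
Overall: 2.8462 × 1.7381 × 6.5909 = 32.604.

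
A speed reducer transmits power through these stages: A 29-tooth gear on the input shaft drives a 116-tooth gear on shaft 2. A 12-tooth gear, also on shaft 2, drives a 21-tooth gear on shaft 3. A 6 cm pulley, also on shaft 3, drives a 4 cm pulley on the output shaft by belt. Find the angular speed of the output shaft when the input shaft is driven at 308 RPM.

the input shaft → shaft 2 (gear mesh, 116/29): 308 ÷ 4 = 77 RPM
shaft 2 → shaft 3 (gear mesh, 21/12): 77 ÷ 1.75 = 44 RPM
shaft 3 → the output shaft (belt, 4/6): 44 ÷ 0.66667 = 66 RPM

66 RPM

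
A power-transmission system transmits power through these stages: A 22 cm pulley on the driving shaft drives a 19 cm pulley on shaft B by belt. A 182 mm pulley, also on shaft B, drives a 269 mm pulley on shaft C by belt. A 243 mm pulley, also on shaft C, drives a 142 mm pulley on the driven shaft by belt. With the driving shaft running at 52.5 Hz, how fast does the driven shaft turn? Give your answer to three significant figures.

70.4 Hz

Belt: ratio = 19/22 = 0.86364, so shaft B turns at 52.5 / 0.86364 = 60.789 Hz.
Belt: ratio = 269/182 = 1.478, so shaft C turns at 60.789 / 1.478 = 41.129 Hz.
Belt: ratio = 142/243 = 0.58436, so the driven shaft turns at 41.129 / 0.58436 = 70.383 Hz.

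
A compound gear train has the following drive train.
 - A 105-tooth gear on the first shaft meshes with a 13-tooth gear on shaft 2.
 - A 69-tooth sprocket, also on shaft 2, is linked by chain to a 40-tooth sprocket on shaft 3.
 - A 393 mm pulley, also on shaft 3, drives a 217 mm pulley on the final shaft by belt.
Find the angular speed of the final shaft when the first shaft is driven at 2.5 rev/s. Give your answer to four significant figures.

Gear mesh: ratio = 13/105 = 0.12381, so shaft 2 turns at 2.5 / 0.12381 = 20.192 rev/s.
Chain: ratio = 40/69 = 0.57971, so shaft 3 turns at 20.192 / 0.57971 = 34.832 rev/s.
Belt: ratio = 217/393 = 0.55216, so the final shaft turns at 34.832 / 0.55216 = 63.082 rev/s.

63.08 rev/s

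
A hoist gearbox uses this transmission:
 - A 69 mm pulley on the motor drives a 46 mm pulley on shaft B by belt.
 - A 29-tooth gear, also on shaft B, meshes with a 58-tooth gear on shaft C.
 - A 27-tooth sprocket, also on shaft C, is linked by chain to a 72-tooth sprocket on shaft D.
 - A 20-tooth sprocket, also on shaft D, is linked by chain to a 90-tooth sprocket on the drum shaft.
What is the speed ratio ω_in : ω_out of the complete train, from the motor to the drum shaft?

16

Each stage contributes driven/driver: belt 46/69 = 0.66667, gear mesh 58/29 = 2, chain 72/27 = 2.6667, chain 90/20 = 4.5.
Overall: 0.66667 × 2 × 2.6667 × 4.5 = 16.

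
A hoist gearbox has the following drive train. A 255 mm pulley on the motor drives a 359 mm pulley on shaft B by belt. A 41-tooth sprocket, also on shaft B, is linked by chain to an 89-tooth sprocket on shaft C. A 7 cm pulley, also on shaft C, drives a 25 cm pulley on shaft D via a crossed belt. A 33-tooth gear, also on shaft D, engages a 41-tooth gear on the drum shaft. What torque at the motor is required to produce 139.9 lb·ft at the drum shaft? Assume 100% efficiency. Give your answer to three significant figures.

10.3 lb·ft

Overall ratio R = 1.4078 × 2.1707 × 3.5714 × 1.2424 = 13.56.
Input torque = output torque / R = 139.9 / 13.56 = 10.317 lb·ft.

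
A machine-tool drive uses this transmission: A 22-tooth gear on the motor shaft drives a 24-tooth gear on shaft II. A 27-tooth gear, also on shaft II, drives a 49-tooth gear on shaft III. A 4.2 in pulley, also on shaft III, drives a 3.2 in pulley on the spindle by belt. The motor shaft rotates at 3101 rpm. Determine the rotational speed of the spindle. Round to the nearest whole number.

2056 rpm

gear mesh 24/22 = 1.0909 → 3101/1.0909 = 2842.6 rpm
gear mesh 49/27 = 1.8148 → 2842.6/1.8148 = 1566.3 rpm
belt 3.2/4.2 = 0.7619 → 1566.3/0.7619 = 2055.8 rpm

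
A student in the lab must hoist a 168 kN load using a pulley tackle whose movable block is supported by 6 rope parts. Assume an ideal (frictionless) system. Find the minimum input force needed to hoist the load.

28 kN

Block-and-tackle MA = number of supporting rope parts = 6.
Effort = load / MA = 168 / 6 = 28 kN.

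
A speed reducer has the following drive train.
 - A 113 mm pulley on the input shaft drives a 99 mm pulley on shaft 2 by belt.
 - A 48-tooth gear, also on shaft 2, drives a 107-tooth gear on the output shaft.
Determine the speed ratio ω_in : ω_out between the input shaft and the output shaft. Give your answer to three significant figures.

1.95

Each stage contributes driven/driver: belt 99/113 = 0.87611, gear mesh 107/48 = 2.2292.
Overall: 0.87611 × 2.2292 = 1.953.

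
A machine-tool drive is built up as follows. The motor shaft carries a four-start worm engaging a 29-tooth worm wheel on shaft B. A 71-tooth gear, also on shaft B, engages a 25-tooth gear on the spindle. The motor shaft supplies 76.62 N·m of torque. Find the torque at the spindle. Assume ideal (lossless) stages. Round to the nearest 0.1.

195.6 N·m

worm 29/4 = 7.25 → τ = 76.62·7.25 = 555.5 N·m
gear mesh 25/71 = 0.35211 → τ = 555.5·0.35211 = 195.6 N·m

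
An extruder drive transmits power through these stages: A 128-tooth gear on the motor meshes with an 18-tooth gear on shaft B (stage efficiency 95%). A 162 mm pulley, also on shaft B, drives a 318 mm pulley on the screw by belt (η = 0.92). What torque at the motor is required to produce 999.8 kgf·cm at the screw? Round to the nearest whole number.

4144 kgf·cm

Overall ratio R = 0.14062 × 1.963 = 0.27604; overall efficiency η = 0.95 × 0.92 = 0.8740.
Input torque = output torque / (R × η) = 999.8 / (0.27604 × 0.8740) = 4144.1 kgf·cm.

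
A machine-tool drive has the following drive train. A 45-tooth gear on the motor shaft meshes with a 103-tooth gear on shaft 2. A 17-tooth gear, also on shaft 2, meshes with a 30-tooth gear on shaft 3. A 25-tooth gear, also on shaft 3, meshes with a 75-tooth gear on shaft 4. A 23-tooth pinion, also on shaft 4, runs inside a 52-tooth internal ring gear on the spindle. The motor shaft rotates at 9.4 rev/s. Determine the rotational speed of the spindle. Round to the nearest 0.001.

gear mesh 103/45 = 2.2889 → 9.4/2.2889 = 4.1068 rev/s
gear mesh 30/17 = 1.7647 → 4.1068/1.7647 = 2.3272 rev/s
gear mesh 75/25 = 3 → 2.3272/3 = 0.77573 rev/s
internal gear 52/23 = 2.2609 → 0.77573/2.2609 = 0.34311 rev/s

0.343 rev/s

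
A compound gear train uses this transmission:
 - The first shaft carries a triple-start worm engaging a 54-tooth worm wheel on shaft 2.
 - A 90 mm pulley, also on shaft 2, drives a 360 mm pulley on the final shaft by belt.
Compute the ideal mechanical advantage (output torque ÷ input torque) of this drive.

Each stage contributes driven/driver: worm 54/3 = 18, belt 360/90 = 4.
Overall: 18 × 4 = 72.

72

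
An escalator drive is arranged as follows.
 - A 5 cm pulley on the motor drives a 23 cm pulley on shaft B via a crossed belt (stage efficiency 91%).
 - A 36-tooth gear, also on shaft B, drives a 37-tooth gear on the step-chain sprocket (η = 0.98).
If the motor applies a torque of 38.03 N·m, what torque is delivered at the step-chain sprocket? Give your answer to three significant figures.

160 N·m

After the belt (23/5): 38.03 × 4.6 × 0.91 = 159.19 N·m
After the gear mesh (37/36): 159.19 × 1.0278 × 0.98 = 160.34 N·m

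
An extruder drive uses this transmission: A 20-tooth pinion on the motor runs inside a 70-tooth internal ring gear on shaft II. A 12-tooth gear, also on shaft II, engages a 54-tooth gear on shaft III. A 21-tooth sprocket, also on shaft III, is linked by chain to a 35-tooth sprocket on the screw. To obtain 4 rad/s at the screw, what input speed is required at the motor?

105 rad/s

Overall ratio R = 3.5 × 4.5 × 1.6667 = 26.25.
Required input speed = output speed × R = 4 × 26.25 = 105 rad/s.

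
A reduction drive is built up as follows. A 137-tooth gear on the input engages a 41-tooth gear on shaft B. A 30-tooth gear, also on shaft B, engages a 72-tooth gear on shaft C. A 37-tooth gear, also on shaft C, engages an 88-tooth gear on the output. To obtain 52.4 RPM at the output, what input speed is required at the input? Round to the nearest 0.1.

89.5 RPM

Overall ratio R = 0.29927 × 2.4 × 2.3784 = 1.7083.
Required input speed = output speed × R = 52.4 × 1.7083 = 89.513 RPM.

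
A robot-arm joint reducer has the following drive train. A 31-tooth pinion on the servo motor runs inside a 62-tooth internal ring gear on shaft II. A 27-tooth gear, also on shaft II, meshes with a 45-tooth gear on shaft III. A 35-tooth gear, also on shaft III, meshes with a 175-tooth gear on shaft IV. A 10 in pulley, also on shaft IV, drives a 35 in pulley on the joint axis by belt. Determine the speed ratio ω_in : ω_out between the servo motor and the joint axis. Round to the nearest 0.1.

58.3

Each stage contributes driven/driver: internal gear 62/31 = 2, gear mesh 45/27 = 1.6667, gear mesh 175/35 = 5, belt 35/10 = 3.5.
Overall: 2 × 1.6667 × 5 × 3.5 = 58.333.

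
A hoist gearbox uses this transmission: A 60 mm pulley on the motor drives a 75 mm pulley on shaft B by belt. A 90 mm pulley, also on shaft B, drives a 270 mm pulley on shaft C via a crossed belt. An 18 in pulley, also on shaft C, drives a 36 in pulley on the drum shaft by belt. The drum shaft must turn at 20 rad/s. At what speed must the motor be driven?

Overall ratio R = 1.25 × 3 × 2 = 7.5.
Required input speed = output speed × R = 20 × 7.5 = 150 rad/s.

150 rad/s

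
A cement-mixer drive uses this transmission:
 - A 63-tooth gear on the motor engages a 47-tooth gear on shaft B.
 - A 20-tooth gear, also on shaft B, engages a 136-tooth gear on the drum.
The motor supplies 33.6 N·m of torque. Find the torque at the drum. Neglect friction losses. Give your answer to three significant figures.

170 N·m

gear mesh 47/63 = 0.74603 → τ = 33.6·0.74603 = 25.067 N·m
gear mesh 136/20 = 6.8 → τ = 25.067·6.8 = 170.45 N·m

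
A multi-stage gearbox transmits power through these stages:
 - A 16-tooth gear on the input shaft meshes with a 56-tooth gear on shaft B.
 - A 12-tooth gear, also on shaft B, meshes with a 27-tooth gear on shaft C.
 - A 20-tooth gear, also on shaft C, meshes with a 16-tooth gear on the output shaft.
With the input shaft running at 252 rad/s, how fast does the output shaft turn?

the input shaft → shaft B (gear mesh, 56/16): 252 ÷ 3.5 = 72 rad/s
shaft B → shaft C (gear mesh, 27/12): 72 ÷ 2.25 = 32 rad/s
shaft C → the output shaft (gear mesh, 16/20): 32 ÷ 0.8 = 40 rad/s

40 rad/s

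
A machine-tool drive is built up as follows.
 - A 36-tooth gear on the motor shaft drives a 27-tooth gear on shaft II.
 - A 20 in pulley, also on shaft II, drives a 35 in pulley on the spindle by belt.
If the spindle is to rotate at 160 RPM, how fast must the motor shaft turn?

210 RPM

Overall ratio R = 0.75 × 1.75 = 1.3125.
Required input speed = output speed × R = 160 × 1.3125 = 210 RPM.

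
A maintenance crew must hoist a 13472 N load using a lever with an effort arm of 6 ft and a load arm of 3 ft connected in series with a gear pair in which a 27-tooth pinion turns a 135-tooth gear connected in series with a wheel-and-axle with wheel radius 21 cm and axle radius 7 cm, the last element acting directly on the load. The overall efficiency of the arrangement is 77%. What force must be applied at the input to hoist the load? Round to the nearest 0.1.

Lever MA = effort arm / load arm = 6/3 = 2.
Gear pair MA = 135/27 = 5.
Wheel-and-axle MA = R/r = 21/7 = 3.
Combined ideal MA = 2 × 5 × 3 = 30.
Actual MA = 30 × 0.77 = 23.1.
Effort = load / actual MA = 13472 / 23.1 = 583.2 N.

583.2 N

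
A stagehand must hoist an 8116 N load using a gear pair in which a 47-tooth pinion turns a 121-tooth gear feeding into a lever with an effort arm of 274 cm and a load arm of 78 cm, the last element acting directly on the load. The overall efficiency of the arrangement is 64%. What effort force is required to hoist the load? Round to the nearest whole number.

Gear pair MA = 121/47 = 2.5745.
Lever MA = effort arm / load arm = 274/78 = 3.5128.
Combined ideal MA = 2.5745 × 3.5128 = 9.0436.
Actual MA = 9.0436 × 0.64 = 5.7879.
Effort = load / actual MA = 8116 / 5.7879 = 1402.2 N.

1402 N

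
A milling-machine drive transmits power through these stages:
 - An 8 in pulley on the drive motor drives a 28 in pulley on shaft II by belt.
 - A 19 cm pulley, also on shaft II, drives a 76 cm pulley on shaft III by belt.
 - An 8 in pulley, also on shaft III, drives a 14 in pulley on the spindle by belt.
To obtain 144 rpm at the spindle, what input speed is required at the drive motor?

Overall ratio R = 3.5 × 4 × 1.75 = 24.5.
Required input speed = output speed × R = 144 × 24.5 = 3528 rpm.

3528 rpm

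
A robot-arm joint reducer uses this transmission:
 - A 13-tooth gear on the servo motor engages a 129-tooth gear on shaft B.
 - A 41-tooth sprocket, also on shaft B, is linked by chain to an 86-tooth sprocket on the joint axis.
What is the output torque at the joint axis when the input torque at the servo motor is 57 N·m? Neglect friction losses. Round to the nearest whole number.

gear mesh 129/13 = 9.9231 → τ = 57·9.9231 = 565.62 N·m
chain 86/41 = 2.0976 → τ = 565.62·2.0976 = 1186.4 N·m

1186 N·m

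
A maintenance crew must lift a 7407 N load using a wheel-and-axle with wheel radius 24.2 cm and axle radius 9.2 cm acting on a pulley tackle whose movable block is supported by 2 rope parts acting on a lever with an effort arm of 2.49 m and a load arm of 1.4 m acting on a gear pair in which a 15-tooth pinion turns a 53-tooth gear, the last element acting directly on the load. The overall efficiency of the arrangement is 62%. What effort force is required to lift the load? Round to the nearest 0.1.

361.4 N

Wheel-and-axle MA = R/r = 24.2/9.2 = 2.6304.
Block-and-tackle MA = number of supporting rope parts = 2.
Lever MA = effort arm / load arm = 2.49/1.4 = 1.7786.
Gear pair MA = 53/15 = 3.5333.
Combined ideal MA = 2.6304 × 2 × 1.7786 × 3.5333 = 33.061.
Actual MA = 33.061 × 0.62 = 20.498.
Effort = load / actual MA = 7407 / 20.498 = 361.36 N.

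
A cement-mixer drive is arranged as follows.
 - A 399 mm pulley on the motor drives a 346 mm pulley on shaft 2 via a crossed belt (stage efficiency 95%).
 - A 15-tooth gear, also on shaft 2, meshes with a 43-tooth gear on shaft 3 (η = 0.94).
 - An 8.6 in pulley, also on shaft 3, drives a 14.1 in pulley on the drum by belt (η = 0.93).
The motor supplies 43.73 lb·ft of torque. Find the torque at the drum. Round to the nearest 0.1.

After the belt (346/399): 43.73 × 0.86717 × 0.95 = 36.025 lb·ft
After the gear mesh (43/15): 36.025 × 2.8667 × 0.94 = 97.076 lb·ft
After the belt (14.1/8.6): 97.076 × 1.6395 × 0.93 = 148.02 lb·ft

148.0 lb·ft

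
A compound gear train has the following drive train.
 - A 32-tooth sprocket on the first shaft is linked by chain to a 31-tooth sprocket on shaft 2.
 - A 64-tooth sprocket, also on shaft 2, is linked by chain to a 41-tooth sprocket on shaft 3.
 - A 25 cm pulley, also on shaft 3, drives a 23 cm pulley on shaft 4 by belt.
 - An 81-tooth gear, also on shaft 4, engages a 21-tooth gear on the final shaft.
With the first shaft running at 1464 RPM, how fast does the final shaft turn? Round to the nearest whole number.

Chain: ratio = 31/32 = 0.96875, so shaft 2 turns at 1464 / 0.96875 = 1511.2 RPM.
Chain: ratio = 41/64 = 0.64062, so shaft 3 turns at 1511.2 / 0.64062 = 2359 RPM.
Belt: ratio = 23/25 = 0.92, so shaft 4 turns at 2359 / 0.92 = 2564.1 RPM.
Gear mesh: ratio = 21/81 = 0.25926, so the final shaft turns at 2564.1 / 0.25926 = 9890.2 RPM.

9890 RPM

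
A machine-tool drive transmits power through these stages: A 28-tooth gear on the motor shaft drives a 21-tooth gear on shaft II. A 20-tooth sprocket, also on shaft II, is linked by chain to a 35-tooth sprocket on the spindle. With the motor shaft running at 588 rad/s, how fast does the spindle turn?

448 rad/s

gear mesh 21/28 = 0.75 → 588/0.75 = 784 rad/s
chain 35/20 = 1.75 → 784/1.75 = 448 rad/s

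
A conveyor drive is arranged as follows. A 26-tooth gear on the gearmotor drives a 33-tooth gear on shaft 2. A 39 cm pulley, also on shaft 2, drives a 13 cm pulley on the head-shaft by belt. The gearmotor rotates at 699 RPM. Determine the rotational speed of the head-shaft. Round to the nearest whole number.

1652 RPM

the gearmotor → shaft 2 (gear mesh, 33/26): 699 ÷ 1.2692 = 550.73 RPM
shaft 2 → the head-shaft (belt, 13/39): 550.73 ÷ 0.33333 = 1652.2 RPM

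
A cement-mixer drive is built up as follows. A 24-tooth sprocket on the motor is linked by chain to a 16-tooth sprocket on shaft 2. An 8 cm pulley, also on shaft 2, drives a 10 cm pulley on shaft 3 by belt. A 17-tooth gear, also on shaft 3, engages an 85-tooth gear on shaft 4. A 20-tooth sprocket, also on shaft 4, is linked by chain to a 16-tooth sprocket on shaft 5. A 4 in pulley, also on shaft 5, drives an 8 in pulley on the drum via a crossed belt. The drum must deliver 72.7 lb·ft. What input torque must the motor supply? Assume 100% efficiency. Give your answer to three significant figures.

10.9 lb·ft

Overall ratio R = 0.66667 × 1.25 × 5 × 0.8 × 2 = 6.6667.
Input torque = output torque / R = 72.7 / 6.6667 = 10.905 lb·ft.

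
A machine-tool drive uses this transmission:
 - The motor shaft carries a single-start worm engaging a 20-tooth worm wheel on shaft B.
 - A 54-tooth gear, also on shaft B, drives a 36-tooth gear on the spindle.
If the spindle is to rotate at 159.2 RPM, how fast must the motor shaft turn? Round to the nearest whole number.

2123 RPM

Overall ratio R = 20 × 0.66667 = 13.333.
Required input speed = output speed × R = 159.2 × 13.333 = 2122.7 RPM.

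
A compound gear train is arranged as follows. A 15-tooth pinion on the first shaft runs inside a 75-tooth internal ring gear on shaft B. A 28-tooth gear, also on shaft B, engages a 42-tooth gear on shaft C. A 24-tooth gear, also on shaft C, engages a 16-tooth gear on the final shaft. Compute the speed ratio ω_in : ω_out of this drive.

Each stage contributes driven/driver: internal gear 75/15 = 5, gear mesh 42/28 = 1.5, gear mesh 16/24 = 0.66667.
Overall: 5 × 1.5 × 0.66667 = 5.

5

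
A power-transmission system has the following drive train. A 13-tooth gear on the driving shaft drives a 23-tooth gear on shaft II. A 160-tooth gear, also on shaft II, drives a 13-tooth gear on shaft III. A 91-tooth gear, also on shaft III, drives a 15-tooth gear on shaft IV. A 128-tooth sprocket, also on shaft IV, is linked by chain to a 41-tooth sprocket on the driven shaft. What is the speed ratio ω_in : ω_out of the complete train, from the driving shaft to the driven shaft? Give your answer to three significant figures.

0.00759

Each stage contributes driven/driver: gear mesh 23/13 = 1.7692, gear mesh 13/160 = 0.08125, gear mesh 15/91 = 0.16484, chain 41/128 = 0.32031.
Overall: 1.7692 × 0.08125 × 0.16484 × 0.32031 = 0.0075898.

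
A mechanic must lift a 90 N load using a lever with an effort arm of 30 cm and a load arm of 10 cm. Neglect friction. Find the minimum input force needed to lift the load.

Lever MA = effort arm / load arm = 30/10 = 3.
Effort = load / MA = 90 / 3 = 30 N.

30 N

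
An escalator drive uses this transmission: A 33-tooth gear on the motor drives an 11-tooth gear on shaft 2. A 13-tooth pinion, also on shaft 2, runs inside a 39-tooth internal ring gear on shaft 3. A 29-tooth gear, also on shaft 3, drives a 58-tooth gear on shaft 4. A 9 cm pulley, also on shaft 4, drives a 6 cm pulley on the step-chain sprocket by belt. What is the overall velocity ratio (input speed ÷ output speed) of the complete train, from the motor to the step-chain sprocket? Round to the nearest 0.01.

Each stage contributes driven/driver: gear mesh 11/33 = 0.33333, internal gear 39/13 = 3, gear mesh 58/29 = 2, belt 6/9 = 0.66667.
Overall: 0.33333 × 3 × 2 × 0.66667 = 1.3333.

1.33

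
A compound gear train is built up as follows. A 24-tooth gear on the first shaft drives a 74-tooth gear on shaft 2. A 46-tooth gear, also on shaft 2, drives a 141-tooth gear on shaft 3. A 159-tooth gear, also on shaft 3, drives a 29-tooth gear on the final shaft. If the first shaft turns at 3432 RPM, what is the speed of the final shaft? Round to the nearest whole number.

1991 RPM

Gear mesh: ratio = 74/24 = 3.0833, so shaft 2 turns at 3432 / 3.0833 = 1113.1 RPM.
Gear mesh: ratio = 141/46 = 3.0652, so shaft 3 turns at 1113.1 / 3.0652 = 363.13 RPM.
Gear mesh: ratio = 29/159 = 0.18239, so the final shaft turns at 363.13 / 0.18239 = 1991 RPM.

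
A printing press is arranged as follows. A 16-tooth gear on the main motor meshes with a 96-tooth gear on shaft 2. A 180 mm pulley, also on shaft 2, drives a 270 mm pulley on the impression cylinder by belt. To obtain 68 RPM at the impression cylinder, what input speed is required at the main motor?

Overall ratio R = 6 × 1.5 = 9.
Required input speed = output speed × R = 68 × 9 = 612 RPM.

612 RPM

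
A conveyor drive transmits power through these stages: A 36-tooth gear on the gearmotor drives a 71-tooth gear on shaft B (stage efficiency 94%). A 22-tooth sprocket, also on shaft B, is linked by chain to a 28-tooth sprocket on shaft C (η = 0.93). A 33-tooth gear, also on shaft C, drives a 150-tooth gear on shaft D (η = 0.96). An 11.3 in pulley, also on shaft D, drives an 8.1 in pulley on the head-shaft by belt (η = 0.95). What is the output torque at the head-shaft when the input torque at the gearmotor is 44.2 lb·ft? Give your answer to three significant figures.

gear mesh 71/36 = 1.9722 → τ = 44.2·1.9722·0.94 = 81.942 lb·ft
chain 28/22 = 1.2727 → τ = 81.942·1.2727·0.93 = 96.989 lb·ft
gear mesh 150/33 = 4.5455 → τ = 96.989·4.5455·0.96 = 423.23 lb·ft
belt 8.1/11.3 = 0.71681 → τ = 423.23·0.71681·0.95 = 288.21 lb·ft

288 lb·ft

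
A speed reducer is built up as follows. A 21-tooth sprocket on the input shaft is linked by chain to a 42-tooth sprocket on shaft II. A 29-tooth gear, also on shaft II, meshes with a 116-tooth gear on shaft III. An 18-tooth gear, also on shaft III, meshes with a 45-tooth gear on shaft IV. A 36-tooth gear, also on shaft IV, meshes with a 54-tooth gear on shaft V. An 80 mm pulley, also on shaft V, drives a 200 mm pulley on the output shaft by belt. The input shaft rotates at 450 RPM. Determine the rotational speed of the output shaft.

6 RPM

Chain: ratio = 42/21 = 2, so shaft II turns at 450 / 2 = 225 RPM.
Gear mesh: ratio = 116/29 = 4, so shaft III turns at 225 / 4 = 56.25 RPM.
Gear mesh: ratio = 45/18 = 2.5, so shaft IV turns at 56.25 / 2.5 = 22.5 RPM.
Gear mesh: ratio = 54/36 = 1.5, so shaft V turns at 22.5 / 1.5 = 15 RPM.
Belt: ratio = 200/80 = 2.5, so the output shaft turns at 15 / 2.5 = 6 RPM.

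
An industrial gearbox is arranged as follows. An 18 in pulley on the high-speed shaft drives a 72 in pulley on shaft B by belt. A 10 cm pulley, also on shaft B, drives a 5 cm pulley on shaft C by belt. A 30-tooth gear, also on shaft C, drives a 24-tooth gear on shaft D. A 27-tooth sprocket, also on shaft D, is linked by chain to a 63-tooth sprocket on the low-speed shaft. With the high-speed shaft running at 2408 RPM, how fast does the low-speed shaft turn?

645 RPM

the high-speed shaft → shaft B (belt, 72/18): 2408 ÷ 4 = 602 RPM
shaft B → shaft C (belt, 5/10): 602 ÷ 0.5 = 1204 RPM
shaft C → shaft D (gear mesh, 24/30): 1204 ÷ 0.8 = 1505 RPM
shaft D → the low-speed shaft (chain, 63/27): 1505 ÷ 2.3333 = 645 RPM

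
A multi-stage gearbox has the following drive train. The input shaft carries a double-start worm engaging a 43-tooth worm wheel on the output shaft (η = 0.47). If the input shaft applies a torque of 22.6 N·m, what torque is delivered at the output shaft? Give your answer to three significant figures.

worm 43/2 = 21.5 → τ = 22.6·21.5·0.47 = 228.37 N·m

228 N·m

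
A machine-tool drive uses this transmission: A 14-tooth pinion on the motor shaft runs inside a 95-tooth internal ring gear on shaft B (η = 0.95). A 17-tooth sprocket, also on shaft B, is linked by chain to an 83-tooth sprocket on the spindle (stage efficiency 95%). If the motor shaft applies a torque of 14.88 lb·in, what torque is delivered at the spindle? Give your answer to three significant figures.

445 lb·in

Internal gear: ratio = 95/14 = 6.7857; torque at shaft B = 14.88 × 6.7857 × 0.95 = 95.923 lb·in.
Chain: ratio = 83/17 = 4.8824; torque at the spindle = 95.923 × 4.8824 × 0.95 = 444.91 lb·in.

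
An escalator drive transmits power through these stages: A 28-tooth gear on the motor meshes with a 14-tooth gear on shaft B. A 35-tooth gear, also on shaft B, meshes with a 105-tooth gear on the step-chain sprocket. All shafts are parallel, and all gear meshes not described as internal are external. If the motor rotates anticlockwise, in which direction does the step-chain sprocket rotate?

anticlockwise

the motor → shaft B: external mesh, 1 reversal → CW.
shaft B → the step-chain sprocket: external mesh, 1 reversal → CCW.
2 reversals in total — an even number — so the step-chain sprocket turns the same way as the motor.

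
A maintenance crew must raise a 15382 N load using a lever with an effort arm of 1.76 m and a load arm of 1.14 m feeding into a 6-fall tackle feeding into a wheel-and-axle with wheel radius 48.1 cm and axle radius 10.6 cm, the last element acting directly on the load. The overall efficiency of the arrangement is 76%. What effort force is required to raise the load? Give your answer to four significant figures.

Lever MA = effort arm / load arm = 1.76/1.14 = 1.5439.
Block-and-tackle MA = number of supporting rope parts = 6.
Wheel-and-axle MA = R/r = 48.1/10.6 = 4.5377.
Combined ideal MA = 1.5439 × 6 × 4.5377 = 42.034.
Actual MA = 42.034 × 0.76 = 31.946.
Effort = load / actual MA = 15382 / 31.946 = 481.51 N.

481.5 N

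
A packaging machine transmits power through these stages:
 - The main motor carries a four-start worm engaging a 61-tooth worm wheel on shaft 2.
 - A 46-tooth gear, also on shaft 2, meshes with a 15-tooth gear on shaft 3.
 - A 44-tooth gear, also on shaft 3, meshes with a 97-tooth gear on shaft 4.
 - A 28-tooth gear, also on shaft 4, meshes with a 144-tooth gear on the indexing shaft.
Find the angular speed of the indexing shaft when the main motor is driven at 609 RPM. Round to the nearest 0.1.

10.8 RPM

the main motor → shaft 2 (worm, 61/4): 609 ÷ 15.25 = 39.934 RPM
shaft 2 → shaft 3 (gear mesh, 15/46): 39.934 ÷ 0.32609 = 122.47 RPM
shaft 3 → shaft 4 (gear mesh, 97/44): 122.47 ÷ 2.2045 = 55.551 RPM
shaft 4 → the indexing shaft (gear mesh, 144/28): 55.551 ÷ 5.1429 = 10.802 RPM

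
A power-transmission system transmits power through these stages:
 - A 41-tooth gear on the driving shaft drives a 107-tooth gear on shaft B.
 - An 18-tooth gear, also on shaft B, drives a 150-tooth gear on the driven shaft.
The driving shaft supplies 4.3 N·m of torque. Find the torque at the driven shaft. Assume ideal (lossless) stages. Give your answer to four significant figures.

gear mesh 107/41 = 2.6098 → τ = 4.3·2.6098 = 11.222 N·m
gear mesh 150/18 = 8.3333 → τ = 11.222·8.3333 = 93.516 N·m

93.52 N·m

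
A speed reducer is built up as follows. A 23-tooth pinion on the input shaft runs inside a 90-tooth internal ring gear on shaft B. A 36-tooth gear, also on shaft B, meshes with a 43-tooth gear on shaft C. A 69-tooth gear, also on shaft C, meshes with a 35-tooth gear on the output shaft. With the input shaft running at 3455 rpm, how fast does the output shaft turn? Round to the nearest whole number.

1457 rpm

internal gear 90/23 = 3.913 → 3455/3.913 = 882.94 rpm
gear mesh 43/36 = 1.1944 → 882.94/1.1944 = 739.21 rpm
gear mesh 35/69 = 0.50725 → 739.21/0.50725 = 1457.3 rpm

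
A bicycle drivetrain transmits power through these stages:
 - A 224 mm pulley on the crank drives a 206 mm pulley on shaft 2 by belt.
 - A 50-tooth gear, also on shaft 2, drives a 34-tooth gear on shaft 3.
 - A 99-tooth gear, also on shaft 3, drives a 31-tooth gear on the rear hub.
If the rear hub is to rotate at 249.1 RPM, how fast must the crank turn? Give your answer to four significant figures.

48.78 RPM

Overall ratio R = 0.91964 × 0.68 × 0.31313 = 0.19582.
Required input speed = output speed × R = 249.1 × 0.19582 = 48.778 RPM.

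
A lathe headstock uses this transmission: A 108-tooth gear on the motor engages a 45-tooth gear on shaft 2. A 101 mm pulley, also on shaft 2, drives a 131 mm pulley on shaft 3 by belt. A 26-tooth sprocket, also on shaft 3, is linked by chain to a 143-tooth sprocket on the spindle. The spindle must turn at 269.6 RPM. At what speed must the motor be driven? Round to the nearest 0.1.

Overall ratio R = 0.41667 × 1.297 × 5.5 = 2.9724.
Required input speed = output speed × R = 269.6 × 2.9724 = 801.35 RPM.

801.3 RPM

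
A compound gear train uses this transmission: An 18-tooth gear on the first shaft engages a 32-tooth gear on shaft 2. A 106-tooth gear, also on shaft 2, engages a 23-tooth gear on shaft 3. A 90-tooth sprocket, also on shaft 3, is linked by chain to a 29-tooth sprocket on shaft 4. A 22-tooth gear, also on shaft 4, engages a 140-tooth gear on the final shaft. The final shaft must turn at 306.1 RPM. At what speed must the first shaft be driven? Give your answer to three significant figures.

242 RPM

Overall ratio R = 1.7778 × 0.21698 × 0.32222 × 6.3636 = 0.79097.
Required input speed = output speed × R = 306.1 × 0.79097 = 242.12 RPM.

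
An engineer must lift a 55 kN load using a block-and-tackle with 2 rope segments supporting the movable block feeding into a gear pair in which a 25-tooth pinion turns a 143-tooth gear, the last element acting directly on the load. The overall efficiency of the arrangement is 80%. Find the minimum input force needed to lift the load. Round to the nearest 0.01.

Block-and-tackle MA = number of supporting rope parts = 2.
Gear pair MA = 143/25 = 5.72.
Combined ideal MA = 2 × 5.72 = 11.44.
Actual MA = 11.44 × 0.80 = 9.152.
Effort = load / actual MA = 55 / 9.152 = 6.0096 kN.

6.01 kN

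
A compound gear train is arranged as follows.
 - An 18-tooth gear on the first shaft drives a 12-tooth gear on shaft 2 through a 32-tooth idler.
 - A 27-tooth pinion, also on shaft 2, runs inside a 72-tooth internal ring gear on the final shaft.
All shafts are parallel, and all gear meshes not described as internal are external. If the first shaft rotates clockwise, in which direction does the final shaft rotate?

the first shaft → shaft 2: driver → idler → driven is 2 external meshes, 2 reversals → CW.
shaft 2 → the final shaft: internal mesh, same direction → CW.
2 reversals in total — an even number — so the final shaft turns the same way as the first shaft.

clockwise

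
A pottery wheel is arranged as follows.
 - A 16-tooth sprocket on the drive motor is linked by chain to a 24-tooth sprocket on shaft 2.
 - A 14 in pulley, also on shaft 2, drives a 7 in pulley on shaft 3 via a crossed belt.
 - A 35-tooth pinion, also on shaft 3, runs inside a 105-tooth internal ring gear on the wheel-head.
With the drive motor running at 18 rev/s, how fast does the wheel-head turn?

Chain: ratio = 24/16 = 1.5, so shaft 2 turns at 18 / 1.5 = 12 rev/s.
Belt: ratio = 7/14 = 0.5, so shaft 3 turns at 12 / 0.5 = 24 rev/s.
Internal gear: ratio = 105/35 = 3, so the wheel-head turns at 24 / 3 = 8 rev/s.

8 rev/s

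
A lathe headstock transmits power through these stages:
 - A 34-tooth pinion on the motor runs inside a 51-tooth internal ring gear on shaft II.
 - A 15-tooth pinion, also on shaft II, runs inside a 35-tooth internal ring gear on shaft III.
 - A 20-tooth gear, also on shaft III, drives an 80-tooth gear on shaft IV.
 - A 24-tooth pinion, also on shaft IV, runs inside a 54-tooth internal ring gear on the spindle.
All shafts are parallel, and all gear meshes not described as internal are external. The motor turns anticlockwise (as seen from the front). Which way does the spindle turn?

clockwise

the motor → shaft II: internal mesh, same direction → CCW.
shaft II → shaft III: internal mesh, same direction → CCW.
shaft III → shaft IV: external mesh, 1 reversal → CW.
shaft IV → the spindle: internal mesh, same direction → CW.
1 reversal in total — an odd number — so the spindle turns opposite to the motor.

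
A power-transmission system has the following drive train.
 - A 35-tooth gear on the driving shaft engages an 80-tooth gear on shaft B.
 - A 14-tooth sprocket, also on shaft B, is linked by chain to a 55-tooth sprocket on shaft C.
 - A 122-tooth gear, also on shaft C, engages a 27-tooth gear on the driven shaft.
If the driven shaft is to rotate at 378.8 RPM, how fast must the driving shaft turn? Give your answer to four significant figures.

752.8 RPM

Overall ratio R = 2.2857 × 3.9286 × 0.22131 = 1.9873.
Required input speed = output speed × R = 378.8 × 1.9873 = 752.78 RPM.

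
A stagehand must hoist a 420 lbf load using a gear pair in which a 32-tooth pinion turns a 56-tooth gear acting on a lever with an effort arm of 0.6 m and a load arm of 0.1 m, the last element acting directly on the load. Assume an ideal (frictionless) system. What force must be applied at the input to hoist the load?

40 lbf

Gear pair MA = 56/32 = 1.75.
Lever MA = effort arm / load arm = 0.6/0.1 = 6.
Combined ideal MA = 1.75 × 6 = 10.5.
Effort = load / MA = 420 / 10.5 = 40 lbf.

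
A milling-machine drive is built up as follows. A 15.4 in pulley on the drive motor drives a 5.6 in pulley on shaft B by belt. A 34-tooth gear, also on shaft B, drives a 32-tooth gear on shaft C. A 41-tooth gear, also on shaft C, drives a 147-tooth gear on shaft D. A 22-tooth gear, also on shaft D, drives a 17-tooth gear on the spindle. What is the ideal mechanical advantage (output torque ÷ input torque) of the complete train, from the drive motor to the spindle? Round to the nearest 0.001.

Each stage contributes driven/driver: belt 5.6/15.4 = 0.36364, gear mesh 32/34 = 0.94118, gear mesh 147/41 = 3.5854, gear mesh 17/22 = 0.77273.
Overall: 0.36364 × 0.94118 × 3.5854 × 0.77273 = 0.9482.

0.948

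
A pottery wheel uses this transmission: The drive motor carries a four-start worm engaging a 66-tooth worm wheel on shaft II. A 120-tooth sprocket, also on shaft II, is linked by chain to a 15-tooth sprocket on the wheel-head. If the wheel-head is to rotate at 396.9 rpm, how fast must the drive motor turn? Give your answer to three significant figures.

Overall ratio R = 16.5 × 0.125 = 2.0625.
Required input speed = output speed × R = 396.9 × 2.0625 = 818.61 rpm.

819 rpm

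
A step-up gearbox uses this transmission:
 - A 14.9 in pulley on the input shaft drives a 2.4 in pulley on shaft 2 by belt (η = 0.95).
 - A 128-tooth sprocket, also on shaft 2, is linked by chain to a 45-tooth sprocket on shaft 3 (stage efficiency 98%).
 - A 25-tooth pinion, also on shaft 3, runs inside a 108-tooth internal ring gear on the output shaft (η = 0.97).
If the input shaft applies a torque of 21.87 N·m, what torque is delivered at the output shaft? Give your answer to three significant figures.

Belt: ratio = 2.4/14.9 = 0.16107; torque at shaft 2 = 21.87 × 0.16107 × 0.95 = 3.3466 N·m.
Chain: ratio = 45/128 = 0.35156; torque at shaft 3 = 3.3466 × 0.35156 × 0.98 = 1.153 N·m.
Internal gear: ratio = 108/25 = 4.32; torque at the output shaft = 1.153 × 4.32 × 0.97 = 4.8315 N·m.

4.83 N·m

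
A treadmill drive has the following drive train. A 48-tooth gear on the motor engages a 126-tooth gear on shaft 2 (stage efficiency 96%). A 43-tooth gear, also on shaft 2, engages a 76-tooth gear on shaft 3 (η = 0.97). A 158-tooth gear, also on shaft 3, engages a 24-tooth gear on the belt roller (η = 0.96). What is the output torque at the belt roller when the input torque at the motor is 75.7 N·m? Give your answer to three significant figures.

47.7 N·m

gear mesh 126/48 = 2.625 → τ = 75.7·2.625·0.96 = 190.76 N·m
gear mesh 76/43 = 1.7674 → τ = 190.76·1.7674·0.97 = 327.05 N·m
gear mesh 24/158 = 0.1519 → τ = 327.05·0.1519·0.96 = 47.691 N·m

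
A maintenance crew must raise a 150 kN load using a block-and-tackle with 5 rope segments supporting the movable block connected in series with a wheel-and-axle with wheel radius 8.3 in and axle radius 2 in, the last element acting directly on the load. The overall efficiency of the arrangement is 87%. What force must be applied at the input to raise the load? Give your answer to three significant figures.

8.31 kN

Block-and-tackle MA = number of supporting rope parts = 5.
Wheel-and-axle MA = R/r = 8.3/2 = 4.15.
Combined ideal MA = 5 × 4.15 = 20.75.
Actual MA = 20.75 × 0.87 = 18.052.
Effort = load / actual MA = 150 / 18.052 = 8.3091 kN.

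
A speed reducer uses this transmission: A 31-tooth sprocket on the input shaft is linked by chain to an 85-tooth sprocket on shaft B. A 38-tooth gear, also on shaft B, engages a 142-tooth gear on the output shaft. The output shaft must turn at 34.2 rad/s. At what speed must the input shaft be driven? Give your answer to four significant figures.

350.4 rad/s

Overall ratio R = 2.7419 × 3.7368 = 10.246.
Required input speed = output speed × R = 34.2 × 10.246 = 350.42 rad/s.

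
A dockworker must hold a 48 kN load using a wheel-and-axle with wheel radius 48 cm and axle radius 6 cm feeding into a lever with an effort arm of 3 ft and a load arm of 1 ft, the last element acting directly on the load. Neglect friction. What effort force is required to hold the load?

2 kN

Wheel-and-axle MA = R/r = 48/6 = 8.
Lever MA = effort arm / load arm = 3/1 = 3.
Combined ideal MA = 8 × 3 = 24.
Effort = load / MA = 48 / 24 = 2 kN.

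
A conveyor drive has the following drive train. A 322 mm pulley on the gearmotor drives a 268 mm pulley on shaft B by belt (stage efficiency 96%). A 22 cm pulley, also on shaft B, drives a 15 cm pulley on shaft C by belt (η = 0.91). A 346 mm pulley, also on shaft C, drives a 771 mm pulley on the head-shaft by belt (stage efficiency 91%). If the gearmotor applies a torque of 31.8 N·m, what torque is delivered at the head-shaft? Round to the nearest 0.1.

After the belt (268/322): 31.8 × 0.8323 × 0.96 = 25.408 N·m
After the belt (15/22): 25.408 × 0.68182 × 0.91 = 15.765 N·m
After the belt (771/346): 15.765 × 2.2283 × 0.91 = 31.967 N·m

32.0 N·m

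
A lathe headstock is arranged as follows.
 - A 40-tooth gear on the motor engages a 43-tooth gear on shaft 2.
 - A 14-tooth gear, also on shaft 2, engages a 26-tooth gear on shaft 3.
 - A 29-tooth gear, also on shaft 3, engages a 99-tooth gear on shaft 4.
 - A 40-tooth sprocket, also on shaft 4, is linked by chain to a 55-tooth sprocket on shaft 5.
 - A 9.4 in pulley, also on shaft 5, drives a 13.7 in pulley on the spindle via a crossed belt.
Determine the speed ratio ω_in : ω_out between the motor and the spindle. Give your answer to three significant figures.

13.7

Each stage contributes driven/driver: gear mesh 43/40 = 1.075, gear mesh 26/14 = 1.8571, gear mesh 99/29 = 3.4138, chain 55/40 = 1.375, belt 13.7/9.4 = 1.4574.
Overall: 1.075 × 1.8571 × 3.4138 × 1.375 × 1.4574 = 13.658.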